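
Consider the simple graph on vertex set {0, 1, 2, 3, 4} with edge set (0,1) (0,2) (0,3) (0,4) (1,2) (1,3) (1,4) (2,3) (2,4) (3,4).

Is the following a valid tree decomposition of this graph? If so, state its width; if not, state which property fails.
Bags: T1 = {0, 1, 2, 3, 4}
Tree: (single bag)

Every vertex of G appears in some bag (union = {0, 1, 2, 3, 4}); every edge is covered by a bag; and for each vertex v the set of bags containing v is connected in the bag tree. The decomposition is therefore valid. The largest bag has 5 vertices, so the width is 4.

Yes; width 4.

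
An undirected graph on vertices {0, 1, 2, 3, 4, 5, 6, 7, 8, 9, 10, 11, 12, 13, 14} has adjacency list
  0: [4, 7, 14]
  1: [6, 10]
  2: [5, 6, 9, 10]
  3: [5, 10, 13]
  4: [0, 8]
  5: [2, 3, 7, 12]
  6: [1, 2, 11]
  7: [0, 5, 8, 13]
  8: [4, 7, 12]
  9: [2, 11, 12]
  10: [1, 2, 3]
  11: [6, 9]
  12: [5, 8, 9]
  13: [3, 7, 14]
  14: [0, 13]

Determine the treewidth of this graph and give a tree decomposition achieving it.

Treewidth 3.
One optimal decomposition is:
Bags: B1 = {1, 6, 9, 11}  B2 = {1, 2, 6, 9}  B3 = {1, 2, 9, 10}  B4 = {2, 9, 10, 12}  B5 = {2, 5, 10, 12}  B6 = {3, 5, 10, 12}  B7 = {3, 5, 8, 12}  B8 = {3, 5, 7, 8}  B9 = {3, 7, 8, 13}  B10 = {4, 7, 8, 13}  B11 = {0, 4, 7, 13}  B12 = {0, 4, 13, 14}
Tree: B1–B2, B2–B3, B3–B4, B4–B5, B5–B6, B6–B7, B7–B8, B8–B9, B9–B10, B10–B11, B11–B12

Every bag has size at most 4, so the width is 4 − 1 = 3 and tw(G) ≤ 3. For the lower bound: the 4 vertex sets {1,6,11}, {9}, {2}, {3,5,10,12} are disjoint, each induces a connected subgraph, and every pair is joined by at least one edge of G. Contracting each set to a single vertex therefore yields K_{4} as a minor, and since treewidth is minor-monotone, tw(G) ≥ tw(K_{4}) = 3. Therefore the treewidth is 3.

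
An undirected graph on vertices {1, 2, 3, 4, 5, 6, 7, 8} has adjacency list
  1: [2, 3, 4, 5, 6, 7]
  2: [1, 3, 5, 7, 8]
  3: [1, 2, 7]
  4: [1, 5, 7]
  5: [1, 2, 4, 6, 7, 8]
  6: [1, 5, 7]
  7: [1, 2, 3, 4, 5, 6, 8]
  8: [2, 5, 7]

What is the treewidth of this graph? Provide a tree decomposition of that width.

Treewidth 3.
Bags: B1 = {1, 5, 6, 7}  B2 = {1, 2, 5, 7}  B3 = {1, 2, 3, 7}  B4 = {1, 4, 5, 7}  B5 = {2, 5, 7, 8}
Tree: B1–B2, B2–B3, B1–B4, B2–B5

Each bag holds 4 vertices, so the decomposition has width 3, which upper-bounds the treewidth. On the other hand G contains the 4-clique {2, 5, 7, 8}. A clique must lie in a single bag of any decomposition, so no decomposition can have width below 3. Hence tw(G) = 3 exactly.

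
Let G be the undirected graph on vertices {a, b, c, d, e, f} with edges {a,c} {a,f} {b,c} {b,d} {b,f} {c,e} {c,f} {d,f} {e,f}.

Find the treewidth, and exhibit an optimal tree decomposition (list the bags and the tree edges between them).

The largest bag has 3 vertices, giving width 2; this decomposition certifies tw(G) ≤ 2. For the lower bound, the 3 vertices {b, d, f} are pairwise adjacent, and any tree decomposition puts a clique entirely inside one bag — forcing width ≥ 2. Combining the bounds, tw(G) = 2.

Treewidth 2.
Bags: B1 = {b, d, f}  B2 = {b, c, f}  B3 = {a, c, f}  B4 = {c, e, f}
Tree: B1–B2, B2–B3, B3–B4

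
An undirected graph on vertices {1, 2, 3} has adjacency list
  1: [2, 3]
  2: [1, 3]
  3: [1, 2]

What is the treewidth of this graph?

A width-2 tree decomposition is:
Bags: B1 = {1, 2, 3}
Tree: (single bag)
With just one bag of size 3, the width is 3 − 1 = 2, so tw(G) ≤ 2. For the lower bound, the 3 vertices {1, 2, 3} are pairwise adjacent, and any tree decomposition puts a clique entirely inside one bag — forcing width ≥ 2. Therefore the treewidth is 2.

2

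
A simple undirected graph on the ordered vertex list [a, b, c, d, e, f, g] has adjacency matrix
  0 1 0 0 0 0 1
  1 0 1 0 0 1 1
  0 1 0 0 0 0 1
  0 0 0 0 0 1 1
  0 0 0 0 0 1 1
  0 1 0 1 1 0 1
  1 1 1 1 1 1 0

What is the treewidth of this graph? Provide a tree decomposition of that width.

The largest bag has 3 vertices, giving width 2; this decomposition certifies tw(G) ≤ 2. For the lower bound, the 3 vertices {a, b, g} are pairwise adjacent, and any tree decomposition puts a clique entirely inside one bag — forcing width ≥ 2. Hence tw(G) = 2 exactly.

Treewidth 2.
One optimal decomposition is:
Bags: B1 = {e, f, g}  B2 = {b, f, g}  B3 = {d, f, g}  B4 = {a, b, g}  B5 = {b, c, g}
Tree: B1–B2, B2–B3, B2–B4, B4–B5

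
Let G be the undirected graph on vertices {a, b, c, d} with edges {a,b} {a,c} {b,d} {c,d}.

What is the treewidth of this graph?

2

A width-2 tree decomposition is:
Bags: B1 = {a, b, c}  B2 = {b, c, d}
Tree: B1–B2
Every bag has size at most 3, so the width is 3 − 1 = 2 and tw(G) ≤ 2. For the lower bound, G contains the cycle b–a–c–d–b, so G is not a forest; only forests have treewidth ≤ 1, hence tw(G) ≥ 2. Hence tw(G) = 2 exactly.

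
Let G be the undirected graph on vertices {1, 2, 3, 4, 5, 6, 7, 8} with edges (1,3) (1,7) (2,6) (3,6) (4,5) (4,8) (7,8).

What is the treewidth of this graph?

1

A width-1 tree decomposition is:
Bags: B1 = {4, 5}  B2 = {4, 8}  B3 = {7, 8}  B4 = {1, 7}  B5 = {1, 3}  B6 = {3, 6}  B7 = {2, 6}
Tree: B1–B2, B2–B3, B3–B4, B4–B5, B5–B6, B6–B7
Every bag has size at most 2, so the width is 2 − 1 = 1 and tw(G) ≤ 1. Since G has at least one edge (e.g. 5–4), it is not an edgeless graph, so tw(G) ≥ 1. The upper and lower bounds meet at 1, so that is the treewidth.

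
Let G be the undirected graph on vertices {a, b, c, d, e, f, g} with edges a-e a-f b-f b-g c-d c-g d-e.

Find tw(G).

A width-2 tree decomposition is:
Bags: B1 = {c, d, e}  B2 = {a, c, e}  B3 = {a, c, f}  B4 = {b, c, f}  B5 = {b, c, g}
Tree: B1–B2, B2–B3, B3–B4, B4–B5
Each bag holds 3 vertices, so the decomposition has width 2, which upper-bounds the treewidth. For the lower bound, G contains the cycle c–d–e–a–f–b–g–c, so G is not a forest; only forests have treewidth ≤ 1, hence tw(G) ≥ 2. Hence tw(G) = 2 exactly.

2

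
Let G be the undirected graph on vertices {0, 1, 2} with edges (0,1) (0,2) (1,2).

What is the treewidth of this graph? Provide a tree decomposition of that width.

With just one bag of size 3, the width is 3 − 1 = 2, so tw(G) ≤ 2. On the other hand G contains the 3-clique {0, 1, 2}. A clique must lie in a single bag of any decomposition, so no decomposition can have width below 2. Hence tw(G) = 2 exactly.

Treewidth 2.
One such decomposition:
Bags: B1 = {0, 1, 2}
Tree: (single bag)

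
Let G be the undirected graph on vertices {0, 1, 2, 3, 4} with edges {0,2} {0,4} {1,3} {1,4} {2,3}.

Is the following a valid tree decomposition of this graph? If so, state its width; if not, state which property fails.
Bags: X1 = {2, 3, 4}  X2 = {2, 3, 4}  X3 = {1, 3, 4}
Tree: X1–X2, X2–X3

No — vertex 0 appears in no bag.

A tree decomposition must satisfy three properties: every vertex lies in some bag; for every edge, both endpoints lie together in some bag; and for every vertex, the bags containing it form a connected subtree. Here vertex 0 appears in no bag, so the decomposition is invalid.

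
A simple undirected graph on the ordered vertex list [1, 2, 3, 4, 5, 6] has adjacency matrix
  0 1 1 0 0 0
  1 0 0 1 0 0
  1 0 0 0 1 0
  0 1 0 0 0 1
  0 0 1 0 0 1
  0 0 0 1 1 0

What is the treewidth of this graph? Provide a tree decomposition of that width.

Every bag has size at most 3, so the width is 3 − 1 = 2 and tw(G) ≤ 2. The edges 4–6–5–3–1–2–4 form a cycle, so G is not a tree and its treewidth is at least 2. Therefore the treewidth is 2.

Treewidth 2.
One optimal decomposition is:
Bags: B1 = {4, 5, 6}  B2 = {3, 4, 5}  B3 = {1, 3, 4}  B4 = {1, 2, 4}
Tree: B1–B2, B2–B3, B3–B4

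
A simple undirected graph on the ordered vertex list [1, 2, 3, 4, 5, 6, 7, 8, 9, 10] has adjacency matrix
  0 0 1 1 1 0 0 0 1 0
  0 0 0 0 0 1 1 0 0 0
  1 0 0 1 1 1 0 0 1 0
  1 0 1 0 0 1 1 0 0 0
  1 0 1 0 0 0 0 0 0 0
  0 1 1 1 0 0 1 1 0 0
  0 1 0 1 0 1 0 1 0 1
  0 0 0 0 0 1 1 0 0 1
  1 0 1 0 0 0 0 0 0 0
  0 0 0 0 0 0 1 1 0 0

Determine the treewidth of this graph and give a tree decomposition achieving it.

Treewidth 2.
One such decomposition:
Bags: B1 = {3, 4, 6}  B2 = {4, 6, 7}  B3 = {1, 3, 4}  B4 = {6, 7, 8}  B5 = {1, 3, 5}  B6 = {2, 6, 7}  B7 = {7, 8, 10}  B8 = {1, 3, 9}
Tree: B1–B2, B1–B3, B2–B4, B3–B5, B2–B6, B4–B7, B5–B8

Every bag has size at most 3, so the width is 3 − 1 = 2 and tw(G) ≤ 2. Conversely, {2, 6, 7} is a clique of size 3, and the vertices of any clique must share a bag in every tree decomposition; so some bag has ≥ 3 vertices and tw(G) ≥ 2. Combining the bounds, tw(G) = 2.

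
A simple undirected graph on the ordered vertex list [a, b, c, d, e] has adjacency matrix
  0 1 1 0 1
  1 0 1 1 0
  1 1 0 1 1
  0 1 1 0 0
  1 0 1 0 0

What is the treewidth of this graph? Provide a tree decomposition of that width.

Treewidth 2.
Bags: B1 = {a, c, e}  B2 = {a, b, c}  B3 = {b, c, d}
Tree: B1–B2, B2–B3

Each bag holds 3 vertices, so the decomposition has width 2, which upper-bounds the treewidth. On the other hand G contains the 3-clique {b, c, d}. A clique must lie in a single bag of any decomposition, so no decomposition can have width below 2. Hence tw(G) = 2 exactly.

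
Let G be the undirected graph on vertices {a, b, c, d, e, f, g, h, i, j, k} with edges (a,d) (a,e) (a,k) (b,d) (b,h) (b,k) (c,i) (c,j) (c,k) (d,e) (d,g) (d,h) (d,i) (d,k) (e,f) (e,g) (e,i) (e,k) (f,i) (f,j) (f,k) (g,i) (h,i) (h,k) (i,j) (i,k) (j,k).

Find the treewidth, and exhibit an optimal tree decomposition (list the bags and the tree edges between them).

Each bag holds 4 vertices, so the decomposition has width 3, which upper-bounds the treewidth. For the lower bound, the 4 vertices {d, e, g, i} are pairwise adjacent, and any tree decomposition puts a clique entirely inside one bag — forcing width ≥ 3. Therefore the treewidth is 3.

Treewidth 3.
Bags: B1 = {d, e, i, k}  B2 = {e, f, i, k}  B3 = {a, d, e, k}  B4 = {d, h, i, k}  B5 = {f, i, j, k}  B6 = {c, i, j, k}  B7 = {d, e, g, i}  B8 = {b, d, h, k}
Tree: B1–B2, B1–B3, B1–B4, B2–B5, B5–B6, B1–B7, B4–B8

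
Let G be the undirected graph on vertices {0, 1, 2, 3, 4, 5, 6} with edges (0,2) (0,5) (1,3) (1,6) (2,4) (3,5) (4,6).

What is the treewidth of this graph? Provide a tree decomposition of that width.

The largest bag has 3 vertices, giving width 2; this decomposition certifies tw(G) ≤ 2. Since 3–1–6–4–2–0–5–3 is a cycle in G, G is not acyclic. Forests are exactly the graphs of treewidth ≤ 1, so tw(G) ≥ 2. Hence tw(G) = 2 exactly.

Treewidth 2.
Bags: B1 = {1, 3, 6}  B2 = {3, 4, 6}  B3 = {2, 3, 4}  B4 = {0, 2, 3}  B5 = {0, 3, 5}
Tree: B1–B2, B2–B3, B3–B4, B4–B5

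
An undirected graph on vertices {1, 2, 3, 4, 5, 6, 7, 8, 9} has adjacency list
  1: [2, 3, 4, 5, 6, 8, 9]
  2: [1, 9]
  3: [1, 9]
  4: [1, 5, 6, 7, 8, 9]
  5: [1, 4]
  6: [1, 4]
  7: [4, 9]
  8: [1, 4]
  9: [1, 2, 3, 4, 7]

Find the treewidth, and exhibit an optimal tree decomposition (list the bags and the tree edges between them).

Each bag holds 3 vertices, so the decomposition has width 2, which upper-bounds the treewidth. For the lower bound, the 3 vertices {1, 2, 9} are pairwise adjacent, and any tree decomposition puts a clique entirely inside one bag — forcing width ≥ 2. Combining the bounds, tw(G) = 2.

Treewidth 2.
One optimal decomposition is:
Bags: B1 = {1, 2, 9}  B2 = {1, 4, 9}  B3 = {1, 4, 8}  B4 = {1, 4, 5}  B5 = {1, 3, 9}  B6 = {4, 7, 9}  B7 = {1, 4, 6}
Tree: B1–B2, B2–B3, B2–B4, B2–B5, B2–B6, B4–B7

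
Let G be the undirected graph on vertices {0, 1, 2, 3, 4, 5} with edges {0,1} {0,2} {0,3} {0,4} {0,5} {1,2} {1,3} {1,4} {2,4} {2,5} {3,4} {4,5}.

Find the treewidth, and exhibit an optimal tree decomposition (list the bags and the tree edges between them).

Treewidth 3.
One such decomposition:
Bags: B1 = {0, 1, 3, 4}  B2 = {0, 1, 2, 4}  B3 = {0, 2, 4, 5}
Tree: B1–B2, B2–B3

The largest bag has 4 vertices, giving width 3; this decomposition certifies tw(G) ≤ 3. For the lower bound, the 4 vertices {0, 1, 2, 4} are pairwise adjacent, and any tree decomposition puts a clique entirely inside one bag — forcing width ≥ 3. Hence tw(G) = 3 exactly.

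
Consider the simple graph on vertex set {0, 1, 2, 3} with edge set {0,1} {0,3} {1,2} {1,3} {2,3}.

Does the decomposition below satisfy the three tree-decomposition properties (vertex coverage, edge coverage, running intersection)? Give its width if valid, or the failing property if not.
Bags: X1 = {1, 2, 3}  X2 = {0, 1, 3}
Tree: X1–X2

Checking the three conditions: (i) the bags cover all of {0, 1, 2, 3}; (ii) for each edge, some bag contains both endpoints; (iii) the bags containing any fixed vertex form a subtree. All hold, so the decomposition is valid with width 3 − 1 = 2.

Yes; width 2.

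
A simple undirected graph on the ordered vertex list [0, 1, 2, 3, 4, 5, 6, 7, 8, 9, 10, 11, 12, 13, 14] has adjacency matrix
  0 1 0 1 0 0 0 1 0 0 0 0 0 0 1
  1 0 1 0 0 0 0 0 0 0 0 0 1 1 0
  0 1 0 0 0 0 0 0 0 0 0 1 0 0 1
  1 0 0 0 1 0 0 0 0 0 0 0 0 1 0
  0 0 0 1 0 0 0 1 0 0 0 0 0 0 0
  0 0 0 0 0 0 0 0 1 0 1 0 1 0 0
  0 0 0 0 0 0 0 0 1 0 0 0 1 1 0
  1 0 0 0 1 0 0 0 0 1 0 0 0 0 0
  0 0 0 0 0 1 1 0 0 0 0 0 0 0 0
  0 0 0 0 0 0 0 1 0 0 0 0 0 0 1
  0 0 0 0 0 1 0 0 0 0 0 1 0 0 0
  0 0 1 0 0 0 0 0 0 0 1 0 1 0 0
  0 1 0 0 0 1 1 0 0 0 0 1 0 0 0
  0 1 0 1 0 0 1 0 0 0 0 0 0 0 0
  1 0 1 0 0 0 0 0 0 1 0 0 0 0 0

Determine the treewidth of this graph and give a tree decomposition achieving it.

The largest bag has 4 vertices, giving width 3; this decomposition certifies tw(G) ≤ 3. For the lower bound: the 4 vertex sets {4,7,9}, {14}, {0}, {1,2,3,13} are disjoint, each induces a connected subgraph, and every pair is joined by at least one edge of G. Contracting each set to a single vertex therefore yields K_{4} as a minor, and since treewidth is minor-monotone, tw(G) ≥ tw(K_{4}) = 3. The upper and lower bounds meet at 3, so that is the treewidth.

Treewidth 3.
Bags: B1 = {4, 7, 9, 14}  B2 = {0, 4, 7, 14}  B3 = {0, 3, 4, 14}  B4 = {0, 2, 3, 14}  B5 = {0, 1, 2, 3}  B6 = {1, 2, 3, 13}  B7 = {1, 2, 11, 13}  B8 = {1, 11, 12, 13}  B9 = {6, 11, 12, 13}  B10 = {6, 10, 11, 12}  B11 = {5, 6, 10, 12}  B12 = {5, 6, 8, 10}
Tree: B1–B2, B2–B3, B3–B4, B4–B5, B5–B6, B6–B7, B7–B8, B8–B9, B9–B10, B10–B11, B11–B12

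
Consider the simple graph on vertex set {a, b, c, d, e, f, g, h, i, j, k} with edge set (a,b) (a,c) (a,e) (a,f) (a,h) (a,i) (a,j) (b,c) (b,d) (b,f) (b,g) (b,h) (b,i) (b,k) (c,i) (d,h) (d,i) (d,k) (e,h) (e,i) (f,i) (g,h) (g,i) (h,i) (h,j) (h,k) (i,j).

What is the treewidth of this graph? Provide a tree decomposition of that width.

Each bag holds 4 vertices, so the decomposition has width 3, which upper-bounds the treewidth. On the other hand G contains the 4-clique {b, d, h, k}. A clique must lie in a single bag of any decomposition, so no decomposition can have width below 3. The upper and lower bounds meet at 3, so that is the treewidth.

Treewidth 3.
One optimal decomposition is:
Bags: B1 = {a, b, h, i}  B2 = {a, b, f, i}  B3 = {b, d, h, i}  B4 = {a, b, c, i}  B5 = {a, e, h, i}  B6 = {b, d, h, k}  B7 = {a, h, i, j}  B8 = {b, g, h, i}
Tree: B1–B2, B1–B3, B1–B4, B1–B5, B3–B6, B1–B7, B3–B8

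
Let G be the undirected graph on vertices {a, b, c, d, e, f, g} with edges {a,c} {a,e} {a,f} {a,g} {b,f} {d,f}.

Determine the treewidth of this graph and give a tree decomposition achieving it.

Treewidth 1.
Bags: B1 = {a, f}  B2 = {a, c}  B3 = {b, f}  B4 = {d, f}  B5 = {a, e}  B6 = {a, g}
Tree: B1–B2, B1–B3, B3–B4, B1–B5, B5–B6

Each bag holds 2 vertices, so the decomposition has width 1, which upper-bounds the treewidth. Since G has at least one edge (e.g. a–f), it is not an edgeless graph, so tw(G) ≥ 1. The upper and lower bounds meet at 1, so that is the treewidth.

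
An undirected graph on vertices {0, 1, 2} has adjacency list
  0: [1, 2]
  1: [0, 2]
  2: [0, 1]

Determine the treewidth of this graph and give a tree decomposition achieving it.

Treewidth 2.
One such decomposition:
Bags: B1 = {0, 1, 2}
Tree: (single bag)

With just one bag of size 3, the width is 3 − 1 = 2, so tw(G) ≤ 2. Conversely, {0, 1, 2} is a clique of size 3, and the vertices of any clique must share a bag in every tree decomposition; so some bag has ≥ 3 vertices and tw(G) ≥ 2. Therefore the treewidth is 2.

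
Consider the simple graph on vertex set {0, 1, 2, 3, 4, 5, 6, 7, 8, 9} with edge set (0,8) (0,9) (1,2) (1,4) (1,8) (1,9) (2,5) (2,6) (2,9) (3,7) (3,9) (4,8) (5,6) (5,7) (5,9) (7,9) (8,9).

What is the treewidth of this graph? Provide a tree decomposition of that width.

Each bag holds 3 vertices, so the decomposition has width 2, which upper-bounds the treewidth. On the other hand G contains the 3-clique {0, 8, 9}. A clique must lie in a single bag of any decomposition, so no decomposition can have width below 2. The upper and lower bounds meet at 2, so that is the treewidth.

Treewidth 2.
Bags: B1 = {2, 5, 9}  B2 = {1, 2, 9}  B3 = {5, 7, 9}  B4 = {2, 5, 6}  B5 = {1, 8, 9}  B6 = {0, 8, 9}  B7 = {3, 7, 9}  B8 = {1, 4, 8}
Tree: B1–B2, B1–B3, B1–B4, B2–B5, B5–B6, B3–B7, B5–B8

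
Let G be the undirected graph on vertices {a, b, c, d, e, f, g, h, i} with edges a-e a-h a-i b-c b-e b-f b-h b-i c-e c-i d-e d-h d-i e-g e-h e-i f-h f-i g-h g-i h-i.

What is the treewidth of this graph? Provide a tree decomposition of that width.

Treewidth 3.
Bags: B1 = {b, e, h, i}  B2 = {b, c, e, i}  B3 = {e, g, h, i}  B4 = {a, e, h, i}  B5 = {d, e, h, i}  B6 = {b, f, h, i}
Tree: B1–B2, B1–B3, B3–B4, B1–B5, B1–B6

The largest bag has 4 vertices, giving width 3; this decomposition certifies tw(G) ≤ 3. On the other hand G contains the 4-clique {d, e, h, i}. A clique must lie in a single bag of any decomposition, so no decomposition can have width below 3. The upper and lower bounds meet at 3, so that is the treewidth.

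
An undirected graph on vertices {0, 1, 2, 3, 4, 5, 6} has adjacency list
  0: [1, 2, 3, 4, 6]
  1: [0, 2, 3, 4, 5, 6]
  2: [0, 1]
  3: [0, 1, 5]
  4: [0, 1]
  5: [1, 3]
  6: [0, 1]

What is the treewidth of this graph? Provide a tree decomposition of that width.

Treewidth 2.
One optimal decomposition is:
Bags: B1 = {0, 1, 2}  B2 = {0, 1, 3}  B3 = {1, 3, 5}  B4 = {0, 1, 4}  B5 = {0, 1, 6}
Tree: B1–B2, B2–B3, B2–B4, B4–B5

The largest bag has 3 vertices, giving width 2; this decomposition certifies tw(G) ≤ 2. On the other hand G contains the 3-clique {0, 1, 2}. A clique must lie in a single bag of any decomposition, so no decomposition can have width below 2. The upper and lower bounds meet at 2, so that is the treewidth.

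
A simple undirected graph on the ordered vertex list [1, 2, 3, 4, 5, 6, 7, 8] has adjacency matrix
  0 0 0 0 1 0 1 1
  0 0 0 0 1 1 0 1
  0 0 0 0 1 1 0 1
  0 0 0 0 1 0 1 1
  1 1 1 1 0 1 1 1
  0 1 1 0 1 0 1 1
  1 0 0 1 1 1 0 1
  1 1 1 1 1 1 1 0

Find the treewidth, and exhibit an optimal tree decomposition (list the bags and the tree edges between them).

Treewidth 3.
Bags: B1 = {2, 5, 6, 8}  B2 = {3, 5, 6, 8}  B3 = {5, 6, 7, 8}  B4 = {1, 5, 7, 8}  B5 = {4, 5, 7, 8}
Tree: B1–B2, B1–B3, B3–B4, B3–B5

Every bag has size at most 4, so the width is 4 − 1 = 3 and tw(G) ≤ 3. Conversely, {1, 5, 7, 8} is a clique of size 4, and the vertices of any clique must share a bag in every tree decomposition; so some bag has ≥ 4 vertices and tw(G) ≥ 3. Combining the bounds, tw(G) = 3.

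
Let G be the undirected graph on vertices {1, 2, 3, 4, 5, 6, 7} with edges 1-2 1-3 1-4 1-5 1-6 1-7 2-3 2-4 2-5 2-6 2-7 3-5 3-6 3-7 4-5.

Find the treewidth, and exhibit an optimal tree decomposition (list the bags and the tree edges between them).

The largest bag has 4 vertices, giving width 3; this decomposition certifies tw(G) ≤ 3. On the other hand G contains the 4-clique {1, 2, 3, 5}. A clique must lie in a single bag of any decomposition, so no decomposition can have width below 3. The upper and lower bounds meet at 3, so that is the treewidth.

Treewidth 3.
One optimal decomposition is:
Bags: B1 = {1, 2, 3, 5}  B2 = {1, 2, 3, 7}  B3 = {1, 2, 3, 6}  B4 = {1, 2, 4, 5}
Tree: B1–B2, B2–B3, B1–B4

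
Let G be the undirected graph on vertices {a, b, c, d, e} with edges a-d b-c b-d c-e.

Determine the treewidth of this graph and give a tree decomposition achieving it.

Treewidth 1.
One optimal decomposition is:
Bags: B1 = {a, d}  B2 = {b, d}  B3 = {b, c}  B4 = {c, e}
Tree: B1–B2, B2–B3, B3–B4

Every bag has size at most 2, so the width is 2 − 1 = 1 and tw(G) ≤ 1. Since G has at least one edge (e.g. a–d), it is not an edgeless graph, so tw(G) ≥ 1. The upper and lower bounds meet at 1, so that is the treewidth.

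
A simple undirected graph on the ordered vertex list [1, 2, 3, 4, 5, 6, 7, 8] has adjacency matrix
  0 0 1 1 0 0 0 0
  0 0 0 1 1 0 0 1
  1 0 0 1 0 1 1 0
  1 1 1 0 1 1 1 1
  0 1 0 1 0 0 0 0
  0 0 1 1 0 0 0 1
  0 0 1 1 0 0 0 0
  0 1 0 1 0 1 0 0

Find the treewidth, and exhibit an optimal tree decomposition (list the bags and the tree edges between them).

Each bag holds 3 vertices, so the decomposition has width 2, which upper-bounds the treewidth. On the other hand G contains the 3-clique {2, 4, 8}. A clique must lie in a single bag of any decomposition, so no decomposition can have width below 2. Hence tw(G) = 2 exactly.

Treewidth 2.
Bags: B1 = {4, 6, 8}  B2 = {3, 4, 6}  B3 = {1, 3, 4}  B4 = {3, 4, 7}  B5 = {2, 4, 8}  B6 = {2, 4, 5}
Tree: B1–B2, B2–B3, B3–B4, B1–B5, B5–B6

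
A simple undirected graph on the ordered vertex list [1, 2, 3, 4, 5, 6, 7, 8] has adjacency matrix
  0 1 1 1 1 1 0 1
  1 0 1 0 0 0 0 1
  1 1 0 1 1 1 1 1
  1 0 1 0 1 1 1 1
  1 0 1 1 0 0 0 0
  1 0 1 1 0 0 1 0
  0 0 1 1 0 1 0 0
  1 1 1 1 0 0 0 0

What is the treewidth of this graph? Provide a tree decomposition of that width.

Treewidth 3.
One such decomposition:
Bags: B1 = {1, 3, 4, 6}  B2 = {1, 3, 4, 8}  B3 = {3, 4, 6, 7}  B4 = {1, 3, 4, 5}  B5 = {1, 2, 3, 8}
Tree: B1–B2, B1–B3, B1–B4, B2–B5

Each bag holds 4 vertices, so the decomposition has width 3, which upper-bounds the treewidth. For the lower bound, the 4 vertices {1, 2, 3, 8} are pairwise adjacent, and any tree decomposition puts a clique entirely inside one bag — forcing width ≥ 3. Hence tw(G) = 3 exactly.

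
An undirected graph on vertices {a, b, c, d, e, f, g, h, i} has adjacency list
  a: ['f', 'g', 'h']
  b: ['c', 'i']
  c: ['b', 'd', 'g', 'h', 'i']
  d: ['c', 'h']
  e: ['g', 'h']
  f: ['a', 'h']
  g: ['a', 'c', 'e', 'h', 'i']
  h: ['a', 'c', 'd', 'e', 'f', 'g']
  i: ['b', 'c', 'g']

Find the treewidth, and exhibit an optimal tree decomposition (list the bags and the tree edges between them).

Each bag holds 3 vertices, so the decomposition has width 2, which upper-bounds the treewidth. On the other hand G contains the 3-clique {c, d, h}. A clique must lie in a single bag of any decomposition, so no decomposition can have width below 2. Therefore the treewidth is 2.

Treewidth 2.
Bags: B1 = {c, g, h}  B2 = {a, g, h}  B3 = {c, d, h}  B4 = {a, f, h}  B5 = {c, g, i}  B6 = {e, g, h}  B7 = {b, c, i}
Tree: B1–B2, B1–B3, B2–B4, B1–B5, B2–B6, B5–B7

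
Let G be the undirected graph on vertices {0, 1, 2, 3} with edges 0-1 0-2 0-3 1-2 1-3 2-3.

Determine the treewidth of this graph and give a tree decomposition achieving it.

Treewidth 3.
One such decomposition:
Bags: B1 = {0, 1, 2, 3}
Tree: (single bag)

A single bag containing all 4 vertices is trivially a valid decomposition of width 3. For the lower bound, the 4 vertices {0, 1, 2, 3} are pairwise adjacent, and any tree decomposition puts a clique entirely inside one bag — forcing width ≥ 3. Hence tw(G) = 3 exactly.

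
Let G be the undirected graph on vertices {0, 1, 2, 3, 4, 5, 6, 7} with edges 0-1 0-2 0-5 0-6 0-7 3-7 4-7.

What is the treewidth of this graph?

1

A width-1 tree decomposition is:
Bags: B1 = {0, 5}  B2 = {0, 7}  B3 = {0, 6}  B4 = {0, 1}  B5 = {0, 2}  B6 = {3, 7}  B7 = {4, 7}
Tree: B1–B2, B2–B3, B1–B4, B2–B5, B2–B6, B6–B7
Every bag has size at most 2, so the width is 2 − 1 = 1 and tw(G) ≤ 1. G has an edge, so its treewidth is at least 1. Hence tw(G) = 1 exactly.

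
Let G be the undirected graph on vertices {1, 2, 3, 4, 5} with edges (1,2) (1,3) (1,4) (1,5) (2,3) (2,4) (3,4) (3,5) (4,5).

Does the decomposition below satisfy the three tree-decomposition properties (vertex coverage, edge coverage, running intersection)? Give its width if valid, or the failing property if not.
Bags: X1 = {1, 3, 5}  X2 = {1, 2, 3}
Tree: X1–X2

A tree decomposition must satisfy three properties: every vertex lies in some bag; for every edge, both endpoints lie together in some bag; and for every vertex, the bags containing it form a connected subtree. Here vertex 4 appears in no bag, so the decomposition is invalid.

No — vertex 4 appears in no bag.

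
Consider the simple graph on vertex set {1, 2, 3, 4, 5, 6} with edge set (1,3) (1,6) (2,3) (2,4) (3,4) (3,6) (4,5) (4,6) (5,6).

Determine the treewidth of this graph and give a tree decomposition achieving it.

Every bag has size at most 3, so the width is 3 − 1 = 2 and tw(G) ≤ 2. For the lower bound, the 3 vertices {1, 3, 6} are pairwise adjacent, and any tree decomposition puts a clique entirely inside one bag — forcing width ≥ 2. Hence tw(G) = 2 exactly.

Treewidth 2.
One such decomposition:
Bags: B1 = {4, 5, 6}  B2 = {3, 4, 6}  B3 = {1, 3, 6}  B4 = {2, 3, 4}
Tree: B1–B2, B2–B3, B2–B4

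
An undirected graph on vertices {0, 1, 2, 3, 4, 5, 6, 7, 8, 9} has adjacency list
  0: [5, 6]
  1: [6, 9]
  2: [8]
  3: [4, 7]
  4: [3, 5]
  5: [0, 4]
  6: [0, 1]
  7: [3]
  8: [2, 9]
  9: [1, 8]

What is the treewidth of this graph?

A width-1 tree decomposition is:
Bags: B1 = {3, 7}  B2 = {3, 4}  B3 = {4, 5}  B4 = {0, 5}  B5 = {0, 6}  B6 = {1, 6}  B7 = {1, 9}  B8 = {8, 9}  B9 = {2, 8}
Tree: B1–B2, B2–B3, B3–B4, B4–B5, B5–B6, B6–B7, B7–B8, B8–B9
Every bag has size at most 2, so the width is 2 − 1 = 1 and tw(G) ≤ 1. Since G has at least one edge (e.g. 7–3), it is not an edgeless graph, so tw(G) ≥ 1. Therefore the treewidth is 1.

1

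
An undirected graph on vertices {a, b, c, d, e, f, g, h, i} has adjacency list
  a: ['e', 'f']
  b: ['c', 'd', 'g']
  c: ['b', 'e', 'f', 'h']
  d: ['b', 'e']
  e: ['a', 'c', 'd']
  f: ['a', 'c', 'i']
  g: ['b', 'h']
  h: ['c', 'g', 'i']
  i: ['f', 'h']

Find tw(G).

A width-3 tree decomposition is:
Bags: B1 = {a, d, e, f}  B2 = {c, d, e, f}  B3 = {b, c, d, f}  B4 = {b, c, f, i}  B5 = {b, c, h, i}  B6 = {b, g, h, i}
Tree: B1–B2, B2–B3, B3–B4, B4–B5, B5–B6
Every bag has size at most 4, so the width is 4 − 1 = 3 and tw(G) ≤ 3. For the lower bound: the 4 vertex sets {a,d,e}, {f}, {c}, {b,g,h,i} are disjoint, each induces a connected subgraph, and every pair is joined by at least one edge of G. Contracting each set to a single vertex therefore yields K_{4} as a minor, and since treewidth is minor-monotone, tw(G) ≥ tw(K_{4}) = 3. Hence tw(G) = 3 exactly.

3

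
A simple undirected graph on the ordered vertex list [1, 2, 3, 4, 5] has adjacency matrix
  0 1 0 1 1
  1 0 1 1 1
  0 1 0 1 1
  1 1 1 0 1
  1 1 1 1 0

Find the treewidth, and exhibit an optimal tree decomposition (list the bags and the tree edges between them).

Treewidth 3.
One such decomposition:
Bags: B1 = {1, 2, 4, 5}  B2 = {2, 3, 4, 5}
Tree: B1–B2

Each bag holds 4 vertices, so the decomposition has width 3, which upper-bounds the treewidth. Conversely, {1, 2, 4, 5} is a clique of size 4, and the vertices of any clique must share a bag in every tree decomposition; so some bag has ≥ 4 vertices and tw(G) ≥ 3. Hence tw(G) = 3 exactly.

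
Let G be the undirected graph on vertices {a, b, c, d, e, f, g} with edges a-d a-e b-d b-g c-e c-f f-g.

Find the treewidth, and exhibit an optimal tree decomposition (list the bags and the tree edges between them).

Every bag has size at most 3, so the width is 3 − 1 = 2 and tw(G) ≤ 2. Since b–g–f–c–e–a–d–b is a cycle in G, G is not acyclic. Forests are exactly the graphs of treewidth ≤ 1, so tw(G) ≥ 2. Hence tw(G) = 2 exactly.

Treewidth 2.
One such decomposition:
Bags: B1 = {b, f, g}  B2 = {b, c, f}  B3 = {b, c, e}  B4 = {a, b, e}  B5 = {a, b, d}
Tree: B1–B2, B2–B3, B3–B4, B4–B5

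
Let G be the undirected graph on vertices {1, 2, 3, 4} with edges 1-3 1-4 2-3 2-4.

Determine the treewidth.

A width-2 tree decomposition is:
Bags: B1 = {2, 3, 4}  B2 = {1, 3, 4}
Tree: B1–B2
The largest bag has 3 vertices, giving width 2; this decomposition certifies tw(G) ≤ 2. For the lower bound, G contains the cycle 3–2–4–1–3, so G is not a forest; only forests have treewidth ≤ 1, hence tw(G) ≥ 2. The upper and lower bounds meet at 2, so that is the treewidth.

2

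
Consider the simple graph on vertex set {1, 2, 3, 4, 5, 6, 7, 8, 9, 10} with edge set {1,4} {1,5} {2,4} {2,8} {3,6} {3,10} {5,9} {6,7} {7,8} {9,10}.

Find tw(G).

A width-2 tree decomposition is:
Bags: B1 = {3, 6, 7}  B2 = {3, 7, 8}  B3 = {2, 3, 8}  B4 = {2, 3, 4}  B5 = {1, 3, 4}  B6 = {1, 3, 5}  B7 = {3, 5, 9}  B8 = {3, 9, 10}
Tree: B1–B2, B2–B3, B3–B4, B4–B5, B5–B6, B6–B7, B7–B8
Each bag holds 3 vertices, so the decomposition has width 2, which upper-bounds the treewidth. For the lower bound, G contains the cycle 3–6–7–8–2–4–1–5–9–10–3, so G is not a forest; only forests have treewidth ≤ 1, hence tw(G) ≥ 2. Hence tw(G) = 2 exactly.

2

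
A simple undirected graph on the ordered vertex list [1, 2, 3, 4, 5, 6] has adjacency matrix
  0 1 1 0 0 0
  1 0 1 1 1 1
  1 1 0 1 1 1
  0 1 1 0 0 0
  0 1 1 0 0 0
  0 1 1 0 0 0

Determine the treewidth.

2

A width-2 tree decomposition is:
Bags: B1 = {2, 3, 5}  B2 = {2, 3, 6}  B3 = {1, 2, 3}  B4 = {2, 3, 4}
Tree: B1–B2, B1–B3, B2–B4
The largest bag has 3 vertices, giving width 2; this decomposition certifies tw(G) ≤ 2. On the other hand G contains the 3-clique {1, 2, 3}. A clique must lie in a single bag of any decomposition, so no decomposition can have width below 2. Therefore the treewidth is 2.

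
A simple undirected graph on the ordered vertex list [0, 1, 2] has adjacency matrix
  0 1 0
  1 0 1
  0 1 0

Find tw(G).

1

A width-1 tree decomposition is:
Bags: B1 = {1, 2}  B2 = {0, 1}
Tree: B1–B2
Each bag holds 2 vertices, so the decomposition has width 1, which upper-bounds the treewidth. G has an edge, so its treewidth is at least 1. Hence tw(G) = 1 exactly.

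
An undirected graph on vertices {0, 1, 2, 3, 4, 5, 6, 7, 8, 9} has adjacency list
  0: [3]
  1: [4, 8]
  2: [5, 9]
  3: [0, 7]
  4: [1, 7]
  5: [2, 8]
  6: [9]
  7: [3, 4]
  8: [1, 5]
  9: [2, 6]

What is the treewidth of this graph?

1

A width-1 tree decomposition is:
Bags: B1 = {6, 9}  B2 = {2, 9}  B3 = {2, 5}  B4 = {5, 8}  B5 = {1, 8}  B6 = {1, 4}  B7 = {4, 7}  B8 = {3, 7}  B9 = {0, 3}
Tree: B1–B2, B2–B3, B3–B4, B4–B5, B5–B6, B6–B7, B7–B8, B8–B9
Each bag holds 2 vertices, so the decomposition has width 1, which upper-bounds the treewidth. Since G has at least one edge (e.g. 6–9), it is not an edgeless graph, so tw(G) ≥ 1. Combining the bounds, tw(G) = 1.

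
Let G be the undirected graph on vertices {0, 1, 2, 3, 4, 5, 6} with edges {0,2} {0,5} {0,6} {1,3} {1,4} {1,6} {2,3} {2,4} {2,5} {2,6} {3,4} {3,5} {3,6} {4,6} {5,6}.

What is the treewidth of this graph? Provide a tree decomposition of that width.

The largest bag has 4 vertices, giving width 3; this decomposition certifies tw(G) ≤ 3. Conversely, {1, 3, 4, 6} is a clique of size 4, and the vertices of any clique must share a bag in every tree decomposition; so some bag has ≥ 4 vertices and tw(G) ≥ 3. Hence tw(G) = 3 exactly.

Treewidth 3.
One such decomposition:
Bags: B1 = {2, 3, 5, 6}  B2 = {0, 2, 5, 6}  B3 = {2, 3, 4, 6}  B4 = {1, 3, 4, 6}
Tree: B1–B2, B1–B3, B3–B4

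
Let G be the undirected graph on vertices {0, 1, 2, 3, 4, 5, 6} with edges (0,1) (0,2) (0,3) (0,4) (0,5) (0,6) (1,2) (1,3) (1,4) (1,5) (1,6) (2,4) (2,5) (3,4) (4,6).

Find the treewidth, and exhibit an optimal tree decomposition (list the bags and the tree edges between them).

Treewidth 3.
Bags: B1 = {0, 1, 2, 4}  B2 = {0, 1, 3, 4}  B3 = {0, 1, 2, 5}  B4 = {0, 1, 4, 6}
Tree: B1–B2, B1–B3, B2–B4

Each bag holds 4 vertices, so the decomposition has width 3, which upper-bounds the treewidth. Conversely, {0, 1, 2, 4} is a clique of size 4, and the vertices of any clique must share a bag in every tree decomposition; so some bag has ≥ 4 vertices and tw(G) ≥ 3. Therefore the treewidth is 3.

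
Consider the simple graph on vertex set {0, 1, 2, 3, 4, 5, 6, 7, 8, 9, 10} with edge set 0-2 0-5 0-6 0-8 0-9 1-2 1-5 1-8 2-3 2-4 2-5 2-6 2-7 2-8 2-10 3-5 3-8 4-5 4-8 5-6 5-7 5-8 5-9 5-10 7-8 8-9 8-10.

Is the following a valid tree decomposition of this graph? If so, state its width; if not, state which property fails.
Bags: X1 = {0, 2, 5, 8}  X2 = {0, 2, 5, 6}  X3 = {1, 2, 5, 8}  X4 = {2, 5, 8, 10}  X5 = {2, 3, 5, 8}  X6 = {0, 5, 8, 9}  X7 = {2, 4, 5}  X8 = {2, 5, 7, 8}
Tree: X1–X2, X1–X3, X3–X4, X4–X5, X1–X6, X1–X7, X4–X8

A tree decomposition must satisfy three properties: every vertex lies in some bag; for every edge, both endpoints lie together in some bag; and for every vertex, the bags containing it form a connected subtree. Here edge (8,4) lies in no bag, so the decomposition is invalid.

No — edge (8,4) lies in no bag.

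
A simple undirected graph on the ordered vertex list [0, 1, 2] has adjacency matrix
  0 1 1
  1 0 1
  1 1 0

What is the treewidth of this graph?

A width-2 tree decomposition is:
Bags: B1 = {0, 1, 2}
Tree: (single bag)
With just one bag of size 3, the width is 3 − 1 = 2, so tw(G) ≤ 2. For the lower bound, the 3 vertices {0, 1, 2} are pairwise adjacent, and any tree decomposition puts a clique entirely inside one bag — forcing width ≥ 2. Hence tw(G) = 2 exactly.

2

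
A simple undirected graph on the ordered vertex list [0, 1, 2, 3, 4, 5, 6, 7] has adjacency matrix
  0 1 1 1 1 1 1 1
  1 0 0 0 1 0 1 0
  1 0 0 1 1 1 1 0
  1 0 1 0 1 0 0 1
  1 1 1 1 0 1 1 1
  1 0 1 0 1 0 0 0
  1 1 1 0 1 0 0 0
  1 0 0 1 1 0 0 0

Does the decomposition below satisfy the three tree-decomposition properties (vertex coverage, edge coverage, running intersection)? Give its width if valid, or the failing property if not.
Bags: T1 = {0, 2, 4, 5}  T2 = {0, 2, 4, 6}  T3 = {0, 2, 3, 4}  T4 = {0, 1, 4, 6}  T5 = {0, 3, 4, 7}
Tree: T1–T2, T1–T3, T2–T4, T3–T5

Vertex coverage: the bags together contain {0, 1, 2, 3, 4, 5, 6, 7}, the full vertex set. Edge coverage: each edge of G has both endpoints in at least one bag. Running intersection: for every vertex, the bags containing it form a connected subtree. All three properties hold, so this is a valid tree decomposition of width max|bag| − 1 = 3, and hence tw(G) ≤ 3.

Yes; width 3.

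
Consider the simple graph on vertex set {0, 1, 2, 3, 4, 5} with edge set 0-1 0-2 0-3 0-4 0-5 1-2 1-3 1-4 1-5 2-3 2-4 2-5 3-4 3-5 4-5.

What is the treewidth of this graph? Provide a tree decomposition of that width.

A single bag containing all 6 vertices is trivially a valid decomposition of width 5. On the other hand G contains the 6-clique {0, 1, 2, 3, 4, 5}. A clique must lie in a single bag of any decomposition, so no decomposition can have width below 5. Hence tw(G) = 5 exactly.

Treewidth 5.
Bags: B1 = {0, 1, 2, 3, 4, 5}
Tree: (single bag)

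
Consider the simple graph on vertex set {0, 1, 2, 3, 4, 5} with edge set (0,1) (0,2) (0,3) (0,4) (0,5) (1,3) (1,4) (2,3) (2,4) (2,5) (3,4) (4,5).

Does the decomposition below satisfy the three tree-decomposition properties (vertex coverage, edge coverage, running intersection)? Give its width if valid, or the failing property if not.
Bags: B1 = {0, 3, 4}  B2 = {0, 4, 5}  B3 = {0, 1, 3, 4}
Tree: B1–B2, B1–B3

A tree decomposition must satisfy three properties: every vertex lies in some bag; for every edge, both endpoints lie together in some bag; and for every vertex, the bags containing it form a connected subtree. Here vertex 2 appears in no bag, so the decomposition is invalid.

No — vertex 2 appears in no bag.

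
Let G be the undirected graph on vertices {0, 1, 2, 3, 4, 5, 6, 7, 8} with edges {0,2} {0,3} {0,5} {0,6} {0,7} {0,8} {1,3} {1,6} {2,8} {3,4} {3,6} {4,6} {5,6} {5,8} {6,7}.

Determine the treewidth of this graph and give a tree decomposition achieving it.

The largest bag has 3 vertices, giving width 2; this decomposition certifies tw(G) ≤ 2. On the other hand G contains the 3-clique {0, 2, 8}. A clique must lie in a single bag of any decomposition, so no decomposition can have width below 2. Therefore the treewidth is 2.

Treewidth 2.
Bags: B1 = {0, 3, 6}  B2 = {0, 5, 6}  B3 = {3, 4, 6}  B4 = {1, 3, 6}  B5 = {0, 5, 8}  B6 = {0, 6, 7}  B7 = {0, 2, 8}
Tree: B1–B2, B1–B3, B3–B4, B2–B5, B1–B6, B5–B7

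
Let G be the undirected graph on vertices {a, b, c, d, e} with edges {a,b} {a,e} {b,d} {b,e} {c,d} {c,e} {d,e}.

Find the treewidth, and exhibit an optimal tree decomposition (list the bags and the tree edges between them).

Each bag holds 3 vertices, so the decomposition has width 2, which upper-bounds the treewidth. On the other hand G contains the 3-clique {c, d, e}. A clique must lie in a single bag of any decomposition, so no decomposition can have width below 2. Therefore the treewidth is 2.

Treewidth 2.
One optimal decomposition is:
Bags: B1 = {b, d, e}  B2 = {a, b, e}  B3 = {c, d, e}
Tree: B1–B2, B1–B3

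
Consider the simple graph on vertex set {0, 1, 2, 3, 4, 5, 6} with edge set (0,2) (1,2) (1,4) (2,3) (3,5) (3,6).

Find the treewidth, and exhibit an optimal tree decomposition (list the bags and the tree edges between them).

Every bag has size at most 2, so the width is 2 − 1 = 1 and tw(G) ≤ 1. Any graph with an edge has treewidth ≥ 1, and G has the edge 1–2. Therefore the treewidth is 1.

Treewidth 1.
One such decomposition:
Bags: B1 = {1, 2}  B2 = {0, 2}  B3 = {2, 3}  B4 = {3, 5}  B5 = {3, 6}  B6 = {1, 4}
Tree: B1–B2, B2–B3, B3–B4, B3–B5, B1–B6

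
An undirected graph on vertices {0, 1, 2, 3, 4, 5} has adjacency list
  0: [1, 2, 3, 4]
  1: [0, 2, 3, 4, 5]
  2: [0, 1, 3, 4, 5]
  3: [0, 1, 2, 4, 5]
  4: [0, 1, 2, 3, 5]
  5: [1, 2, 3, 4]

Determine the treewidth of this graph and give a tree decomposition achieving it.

Treewidth 4.
One optimal decomposition is:
Bags: B1 = {0, 1, 2, 3, 4}  B2 = {1, 2, 3, 4, 5}
Tree: B1–B2

The largest bag has 5 vertices, giving width 4; this decomposition certifies tw(G) ≤ 4. Conversely, {0, 1, 2, 3, 4} is a clique of size 5, and the vertices of any clique must share a bag in every tree decomposition; so some bag has ≥ 5 vertices and tw(G) ≥ 4. Therefore the treewidth is 4.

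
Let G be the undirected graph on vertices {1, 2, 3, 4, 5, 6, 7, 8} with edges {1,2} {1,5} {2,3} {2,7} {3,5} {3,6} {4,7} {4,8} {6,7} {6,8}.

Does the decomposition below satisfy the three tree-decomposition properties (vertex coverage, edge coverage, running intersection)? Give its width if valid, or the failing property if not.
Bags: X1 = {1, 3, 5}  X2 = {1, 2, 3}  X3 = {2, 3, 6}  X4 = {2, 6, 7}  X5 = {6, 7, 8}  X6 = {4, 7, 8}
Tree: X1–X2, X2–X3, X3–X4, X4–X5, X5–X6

Every vertex of G appears in some bag (union = {1, 2, 3, 4, 5, 6, 7, 8}); every edge is covered by a bag; and for each vertex v the set of bags containing v is connected in the bag tree. The decomposition is therefore valid. The largest bag has 3 vertices, so the width is 2.

Yes; width 2.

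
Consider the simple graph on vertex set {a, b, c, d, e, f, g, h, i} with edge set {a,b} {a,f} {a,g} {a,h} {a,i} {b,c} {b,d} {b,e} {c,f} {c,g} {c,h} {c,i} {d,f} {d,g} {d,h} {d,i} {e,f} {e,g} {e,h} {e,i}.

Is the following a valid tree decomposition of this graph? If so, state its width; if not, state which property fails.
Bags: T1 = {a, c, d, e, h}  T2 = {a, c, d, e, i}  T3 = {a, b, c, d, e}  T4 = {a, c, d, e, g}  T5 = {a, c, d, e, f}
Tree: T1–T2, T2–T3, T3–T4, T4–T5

Checking the three conditions: (i) the bags cover all of {a, b, c, d, e, f, g, h, i}; (ii) for each edge, some bag contains both endpoints; (iii) the bags containing any fixed vertex form a subtree. All hold, so the decomposition is valid with width 5 − 1 = 4.

Yes; width 4.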